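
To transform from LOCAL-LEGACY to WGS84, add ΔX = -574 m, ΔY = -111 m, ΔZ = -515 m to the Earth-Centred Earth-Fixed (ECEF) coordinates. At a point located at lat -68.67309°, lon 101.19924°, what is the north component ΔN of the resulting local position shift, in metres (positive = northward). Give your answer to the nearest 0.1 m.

ΔN = -184.9 m

At φ = -68.67309°, λ = 101.19924°: sin φ = -0.931521, cos φ = 0.363689, sin λ = 0.980958, cos λ = -0.194221.
ΔN = −sin φ cos λ·ΔX − sin φ sin λ·ΔY + cos φ·ΔZ = −(-0.931521)(-0.194221)(-574) − (-0.931521)(0.980958)(-111) + (0.363689)(-515) = -184.88 m.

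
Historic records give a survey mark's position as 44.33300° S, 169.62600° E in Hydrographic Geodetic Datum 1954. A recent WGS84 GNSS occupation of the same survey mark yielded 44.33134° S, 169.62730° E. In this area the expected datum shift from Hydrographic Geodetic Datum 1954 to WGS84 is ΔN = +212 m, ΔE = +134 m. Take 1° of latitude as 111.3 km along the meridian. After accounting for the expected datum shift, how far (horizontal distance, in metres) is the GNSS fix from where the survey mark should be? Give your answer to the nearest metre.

Observed coordinate differences: Δφ = +0.00166°, Δλ = +0.00130°.
Converting to metres (1° lat = 111300 m, cos φ = 0.715290): observed ΔN = 184.8 m, observed ΔE = 103.5 m.
Subtracting the expected shift leaves a residual of 184.8 − (212) = -27.2 m north and 103.5 − (134) = -30.5 m east.
Residual distance = √((-27.2)² + (-30.5)²) = 40.9 m.

41 m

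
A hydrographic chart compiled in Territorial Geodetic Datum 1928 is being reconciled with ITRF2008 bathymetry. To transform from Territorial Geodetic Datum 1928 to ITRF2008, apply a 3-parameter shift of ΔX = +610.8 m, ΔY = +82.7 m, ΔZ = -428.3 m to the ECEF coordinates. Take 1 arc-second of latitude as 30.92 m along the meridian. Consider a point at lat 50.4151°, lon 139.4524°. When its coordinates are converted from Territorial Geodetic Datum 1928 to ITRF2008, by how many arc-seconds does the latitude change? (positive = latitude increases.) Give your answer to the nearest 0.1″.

sin φ = 0.770681, cos φ = 0.637221, sin λ = 0.650080, cos λ = -0.759866.
North component: ΔN = −sin φ cos λ·ΔX − sin φ sin λ·ΔY + cos φ·ΔZ = −(0.770681)(-0.759866)(610.8) − (0.770681)(0.650080)(82.7) + (0.637221)(-428.3) = 43.34 m.
1° of latitude spans 3600 × 30.92 = 111312 m, so Δφ = 43.34 / 111312 × 3600 = 1.402″.

Δφ = 1.4″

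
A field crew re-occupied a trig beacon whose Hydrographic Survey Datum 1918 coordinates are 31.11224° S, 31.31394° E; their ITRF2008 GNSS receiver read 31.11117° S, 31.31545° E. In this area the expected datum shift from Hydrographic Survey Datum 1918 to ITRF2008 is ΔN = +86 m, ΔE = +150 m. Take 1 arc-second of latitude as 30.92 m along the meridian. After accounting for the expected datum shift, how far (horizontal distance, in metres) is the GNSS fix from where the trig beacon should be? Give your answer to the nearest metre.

34 m

Observed coordinate differences: Δφ = +0.00107°, Δλ = +0.00151°.
Converting to metres (1° lat = 111312 m, cos φ = 0.856157): observed ΔN = 119.1 m, observed ΔE = 143.9 m.
Subtracting the expected shift leaves a residual of 119.1 − (86) = 33.1 m north and 143.9 − (150) = -6.1 m east.
Residual distance = √(33.1² + (-6.1)²) = 33.7 m.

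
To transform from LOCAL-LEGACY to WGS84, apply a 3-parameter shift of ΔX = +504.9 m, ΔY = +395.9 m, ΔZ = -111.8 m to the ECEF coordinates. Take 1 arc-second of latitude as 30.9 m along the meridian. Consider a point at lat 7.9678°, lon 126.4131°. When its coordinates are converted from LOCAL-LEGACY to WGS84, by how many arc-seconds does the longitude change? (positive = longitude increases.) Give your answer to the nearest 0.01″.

Δλ = -20.96″

sin φ = 0.138617, cos φ = 0.990346, sin λ = 0.804758, cos λ = -0.593603.
East component: ΔE = −sin λ·ΔX + cos λ·ΔY = −(0.804758)(504.9) + (-0.593603)(395.9) = -641.33 m.
1° of latitude spans 3600 × 30.90 = 111240 m; at latitude φ, 1° of longitude spans that × cos φ = 110166.1 m, so Δλ = -641.33 / 110166.1 × 3600 = -20.957″.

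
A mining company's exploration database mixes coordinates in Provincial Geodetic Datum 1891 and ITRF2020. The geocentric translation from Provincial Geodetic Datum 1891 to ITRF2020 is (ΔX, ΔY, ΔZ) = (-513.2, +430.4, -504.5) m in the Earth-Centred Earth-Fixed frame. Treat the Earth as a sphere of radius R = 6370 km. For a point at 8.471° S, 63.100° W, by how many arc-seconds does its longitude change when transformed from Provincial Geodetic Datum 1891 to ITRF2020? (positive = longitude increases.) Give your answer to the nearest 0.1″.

Δλ = -8.6″

sin φ = -0.147309, cos φ = 0.989091, sin λ = -0.891798, cos λ = 0.452435.
East component: ΔE = −sin λ·ΔX + cos λ·ΔY = −(-0.891798)(-513.2) + (0.452435)(430.4) = -262.94 m.
1° of latitude spans πR/180 = 111177 m; at latitude φ, 1° of longitude spans that × cos φ = 109964.6 m, so Δλ = -262.94 / 109964.6 × 3600 = -8.608″.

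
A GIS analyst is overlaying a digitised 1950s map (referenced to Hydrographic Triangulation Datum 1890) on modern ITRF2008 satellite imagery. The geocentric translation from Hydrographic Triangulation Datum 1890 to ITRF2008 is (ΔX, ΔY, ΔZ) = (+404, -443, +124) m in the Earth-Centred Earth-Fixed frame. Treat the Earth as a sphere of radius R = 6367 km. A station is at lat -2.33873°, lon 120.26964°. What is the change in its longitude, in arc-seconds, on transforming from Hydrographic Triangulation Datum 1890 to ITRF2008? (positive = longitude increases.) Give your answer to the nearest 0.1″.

Δλ = -4.1″

sin φ = -0.040807, cos φ = 0.999167, sin λ = 0.863663, cos λ = -0.504070.
East component: ΔE = −sin λ·ΔX + cos λ·ΔY = −(0.863663)(404) + (-0.504070)(-443) = -125.62 m.
1° of latitude spans πR/180 = 111125 m; at latitude φ, 1° of longitude spans that × cos φ = 111032.6 m, so Δλ = -125.62 / 111032.6 × 3600 = -4.073″.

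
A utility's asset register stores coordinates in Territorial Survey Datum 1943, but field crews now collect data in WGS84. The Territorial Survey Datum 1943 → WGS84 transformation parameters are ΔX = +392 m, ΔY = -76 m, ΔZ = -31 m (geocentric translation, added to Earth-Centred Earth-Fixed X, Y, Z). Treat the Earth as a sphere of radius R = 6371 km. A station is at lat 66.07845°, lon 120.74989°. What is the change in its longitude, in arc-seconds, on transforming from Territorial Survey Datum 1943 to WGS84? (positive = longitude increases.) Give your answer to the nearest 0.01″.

Δλ = -23.80″

sin φ = 0.914102, cos φ = 0.405485, sin λ = 0.859407, cos λ = -0.511291.
East component: ΔE = −sin λ·ΔX + cos λ·ΔY = −(0.859407)(392) + (-0.511291)(-76) = -298.03 m.
1° of latitude spans πR/180 = 111195 m; at latitude φ, 1° of longitude spans that × cos φ = 45087.9 m, so Δλ = -298.03 / 45087.9 × 3600 = -23.796″.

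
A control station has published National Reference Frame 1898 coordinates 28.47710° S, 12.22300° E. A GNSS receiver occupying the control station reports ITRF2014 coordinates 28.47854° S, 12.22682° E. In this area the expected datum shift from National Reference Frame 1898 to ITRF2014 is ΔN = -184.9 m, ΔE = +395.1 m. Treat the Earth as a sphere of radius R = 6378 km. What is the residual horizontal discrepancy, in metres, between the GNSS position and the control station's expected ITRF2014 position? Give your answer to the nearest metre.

33 m

Observed coordinate differences: Δφ = -0.00144°, Δλ = +0.00382°.
Converting to metres (1° lat = 111317 m, cos φ = 0.879008): observed ΔN = -160.3 m, observed ΔE = 373.8 m.
Subtracting the expected shift leaves a residual of -160.3 − (-184.9) = 24.6 m north and 373.8 − (395.1) = -21.3 m east.
Residual distance = √(24.6² + (-21.3)²) = 32.6 m.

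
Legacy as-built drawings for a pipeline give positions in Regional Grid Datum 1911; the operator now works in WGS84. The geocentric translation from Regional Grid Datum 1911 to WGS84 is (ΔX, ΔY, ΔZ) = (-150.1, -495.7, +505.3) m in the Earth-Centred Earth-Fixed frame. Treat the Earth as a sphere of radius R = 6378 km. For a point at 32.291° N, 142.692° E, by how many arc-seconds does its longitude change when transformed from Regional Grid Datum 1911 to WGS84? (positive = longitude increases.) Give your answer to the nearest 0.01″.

sin φ = 0.534220, cos φ = 0.845346, sin λ = 0.606099, cos λ = -0.795389.
East component: ΔE = −sin λ·ΔX + cos λ·ΔY = −(0.606099)(-150.1) + (-0.795389)(-495.7) = 485.25 m.
1° of latitude spans πR/180 = 111317 m; at latitude φ, 1° of longitude spans that × cos φ = 94101.4 m, so Δλ = 485.25 / 94101.4 × 3600 = 18.564″.

Δλ = 18.56″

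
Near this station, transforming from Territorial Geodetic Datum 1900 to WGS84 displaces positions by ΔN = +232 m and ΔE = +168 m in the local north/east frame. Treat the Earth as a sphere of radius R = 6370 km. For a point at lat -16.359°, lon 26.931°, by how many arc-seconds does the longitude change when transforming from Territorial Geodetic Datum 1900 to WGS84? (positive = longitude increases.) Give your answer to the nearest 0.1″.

Δλ = 5.7″

At latitude -16.359°, cos φ = 0.959516.
One radian of longitude at latitude φ spans R cos φ, so Δλ = ΔE / (R cos φ) = 168.0 / (6370000 × 0.959516) = 2.7486e-05 rad = 5.669″.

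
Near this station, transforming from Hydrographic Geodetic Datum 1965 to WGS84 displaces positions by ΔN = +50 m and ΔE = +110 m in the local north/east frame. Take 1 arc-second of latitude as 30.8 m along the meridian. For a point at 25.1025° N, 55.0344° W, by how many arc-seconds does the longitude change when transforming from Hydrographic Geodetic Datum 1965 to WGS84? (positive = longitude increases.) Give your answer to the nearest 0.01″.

Δλ = 3.94″

At latitude 25.1025°, cos φ = 0.905550.
1″ of longitude at this latitude = 30.80 × cos φ = 27.8909 m, so Δλ = 110.0 / 27.8909 = 3.944″.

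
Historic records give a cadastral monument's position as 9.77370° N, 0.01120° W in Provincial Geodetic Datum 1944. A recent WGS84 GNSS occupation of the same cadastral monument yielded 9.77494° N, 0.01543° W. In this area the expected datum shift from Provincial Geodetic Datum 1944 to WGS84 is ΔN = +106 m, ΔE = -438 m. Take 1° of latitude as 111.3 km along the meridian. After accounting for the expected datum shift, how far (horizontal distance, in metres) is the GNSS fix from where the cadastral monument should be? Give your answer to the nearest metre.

41 m

Observed coordinate differences: Δφ = +0.00124°, Δλ = -0.00423°.
Converting to metres (1° lat = 111300 m, cos φ = 0.985486): observed ΔN = 138.0 m, observed ΔE = -464.0 m.
Subtracting the expected shift leaves a residual of 138.0 − (106) = 32.0 m north and -464.0 − (-438) = -26.0 m east.
Residual distance = √(32.0² + (-26.0)²) = 41.2 m.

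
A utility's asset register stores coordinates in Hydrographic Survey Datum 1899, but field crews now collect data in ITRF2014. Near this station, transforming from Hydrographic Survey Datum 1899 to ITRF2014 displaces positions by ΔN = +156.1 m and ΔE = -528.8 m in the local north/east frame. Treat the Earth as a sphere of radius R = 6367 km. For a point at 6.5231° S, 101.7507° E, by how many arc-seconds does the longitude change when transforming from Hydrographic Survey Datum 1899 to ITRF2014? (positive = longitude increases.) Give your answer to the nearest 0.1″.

At latitude -6.5231°, cos φ = 0.993526.
One radian of longitude at latitude φ spans R cos φ, so Δλ = ΔE / (R cos φ) = -528.8 / (6367000 × 0.993526) = -8.3594e-05 rad = -17.243″.

Δλ = -17.2″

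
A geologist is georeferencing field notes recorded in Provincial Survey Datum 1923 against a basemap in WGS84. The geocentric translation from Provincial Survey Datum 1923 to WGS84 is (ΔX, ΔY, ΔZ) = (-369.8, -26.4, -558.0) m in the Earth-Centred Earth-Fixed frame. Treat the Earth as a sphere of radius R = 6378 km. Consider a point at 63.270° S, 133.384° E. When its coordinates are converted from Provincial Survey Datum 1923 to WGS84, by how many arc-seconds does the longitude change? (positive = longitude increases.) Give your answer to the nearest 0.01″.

sin φ = -0.893136, cos φ = 0.449787, sin λ = 0.726767, cos λ = -0.686885.
East component: ΔE = −sin λ·ΔX + cos λ·ΔY = −(0.726767)(-369.8) + (-0.686885)(-26.4) = 286.89 m.
1° of latitude spans πR/180 = 111317 m; at latitude φ, 1° of longitude spans that × cos φ = 50069.0 m, so Δλ = 286.89 / 50069.0 × 3600 = 20.628″.

Δλ = 20.63″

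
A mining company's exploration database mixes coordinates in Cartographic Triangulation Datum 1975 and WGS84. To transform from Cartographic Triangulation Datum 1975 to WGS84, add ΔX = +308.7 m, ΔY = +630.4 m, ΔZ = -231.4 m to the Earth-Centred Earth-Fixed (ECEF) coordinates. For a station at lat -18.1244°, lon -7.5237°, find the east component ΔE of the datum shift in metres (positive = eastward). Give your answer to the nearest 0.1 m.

The local east axis at (φ, λ) is (−sin λ, cos λ, 0), so ΔE = −sin(-7.5237°)·308.7 + cos(-7.5237°)·630.4 = 665.39 m.

ΔE = 665.4 m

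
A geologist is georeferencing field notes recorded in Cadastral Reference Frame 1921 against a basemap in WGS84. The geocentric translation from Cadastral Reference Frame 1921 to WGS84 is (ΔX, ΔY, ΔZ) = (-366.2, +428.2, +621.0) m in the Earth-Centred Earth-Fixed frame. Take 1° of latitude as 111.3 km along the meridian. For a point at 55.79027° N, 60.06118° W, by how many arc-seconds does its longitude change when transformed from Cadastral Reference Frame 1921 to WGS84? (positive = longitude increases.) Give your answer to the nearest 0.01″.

sin φ = 0.826985, cos φ = 0.562224, sin λ = -0.866559, cos λ = 0.499075.
East component: ΔE = −sin λ·ΔX + cos λ·ΔY = −(-0.866559)(-366.2) + (0.499075)(428.2) = -103.63 m.
1° of latitude spans 111300 m; at latitude φ, 1° of longitude spans that × cos φ = 62575.5 m, so Δλ = -103.63 / 62575.5 × 3600 = -5.962″.

Δλ = -5.96″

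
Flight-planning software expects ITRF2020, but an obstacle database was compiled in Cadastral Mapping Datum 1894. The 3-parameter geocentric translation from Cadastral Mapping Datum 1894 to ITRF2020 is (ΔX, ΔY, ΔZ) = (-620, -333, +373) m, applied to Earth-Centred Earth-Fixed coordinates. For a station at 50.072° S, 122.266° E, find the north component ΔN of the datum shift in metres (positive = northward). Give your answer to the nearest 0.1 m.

ΔN = 277.3 m

The local north axis is (−sin φ cos λ, −sin φ sin λ, cos φ), giving ΔN = 253.818 − 215.928 + 239.401 = 277.29 m.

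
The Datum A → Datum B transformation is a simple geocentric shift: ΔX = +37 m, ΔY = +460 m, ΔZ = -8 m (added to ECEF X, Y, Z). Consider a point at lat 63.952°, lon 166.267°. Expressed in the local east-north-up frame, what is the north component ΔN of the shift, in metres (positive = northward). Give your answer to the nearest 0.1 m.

At φ = 63.952°, λ = 166.267°: sin φ = 0.898426, cos φ = 0.439124, sin λ = 0.237398, cos λ = -0.971413.
ΔN = −sin φ cos λ·ΔX − sin φ sin λ·ΔY + cos φ·ΔZ = −(0.898426)(-0.971413)(37) − (0.898426)(0.237398)(460) + (0.439124)(-8) = -69.33 m.

ΔN = -69.3 m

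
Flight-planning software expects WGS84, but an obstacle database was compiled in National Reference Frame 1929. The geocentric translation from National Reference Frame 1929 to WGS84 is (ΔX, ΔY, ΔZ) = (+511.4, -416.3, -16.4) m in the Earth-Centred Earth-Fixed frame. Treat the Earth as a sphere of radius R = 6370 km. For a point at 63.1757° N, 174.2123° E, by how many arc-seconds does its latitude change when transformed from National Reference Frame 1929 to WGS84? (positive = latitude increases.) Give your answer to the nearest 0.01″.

Δφ = 15.68″

sin φ = 0.892395, cos φ = 0.451256, sin λ = 0.100843, cos λ = -0.994902.
North component: ΔN = −sin φ cos λ·ΔX − sin φ sin λ·ΔY + cos φ·ΔZ = −(0.892395)(-0.994902)(511.4) − (0.892395)(0.100843)(-416.3) + (0.451256)(-16.4) = 484.11 m.
1° of latitude spans πR/180 = 111177 m, so Δφ = 484.11 / 111177 × 3600 = 15.676″.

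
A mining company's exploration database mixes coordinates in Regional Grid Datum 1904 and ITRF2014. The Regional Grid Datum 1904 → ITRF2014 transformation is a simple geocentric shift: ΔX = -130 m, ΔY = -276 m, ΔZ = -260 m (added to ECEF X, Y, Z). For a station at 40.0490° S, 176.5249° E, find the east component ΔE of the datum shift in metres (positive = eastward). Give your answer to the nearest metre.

The local east axis at (φ, λ) is (−sin λ, cos λ, 0), so ΔE = −sin(176.5249°)·(-130) + cos(176.5249°)·(-276) = 283.37 m.

ΔE = 283 m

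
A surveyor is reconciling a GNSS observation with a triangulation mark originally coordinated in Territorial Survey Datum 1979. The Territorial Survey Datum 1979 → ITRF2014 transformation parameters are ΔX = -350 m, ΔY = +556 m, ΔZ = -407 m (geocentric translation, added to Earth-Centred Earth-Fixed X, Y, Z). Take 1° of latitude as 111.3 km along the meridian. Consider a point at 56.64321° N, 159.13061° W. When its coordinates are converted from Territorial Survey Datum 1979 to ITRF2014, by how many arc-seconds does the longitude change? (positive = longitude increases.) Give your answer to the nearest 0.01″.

sin φ = 0.835263, cos φ = 0.549851, sin λ = -0.356239, cos λ = -0.934395.
East component: ΔE = −sin λ·ΔX + cos λ·ΔY = −(-0.356239)(-350) + (-0.934395)(556) = -644.21 m.
1° of latitude spans 111300 m; at latitude φ, 1° of longitude spans that × cos φ = 61198.4 m, so Δλ = -644.21 / 61198.4 × 3600 = -37.896″.

Δλ = -37.90″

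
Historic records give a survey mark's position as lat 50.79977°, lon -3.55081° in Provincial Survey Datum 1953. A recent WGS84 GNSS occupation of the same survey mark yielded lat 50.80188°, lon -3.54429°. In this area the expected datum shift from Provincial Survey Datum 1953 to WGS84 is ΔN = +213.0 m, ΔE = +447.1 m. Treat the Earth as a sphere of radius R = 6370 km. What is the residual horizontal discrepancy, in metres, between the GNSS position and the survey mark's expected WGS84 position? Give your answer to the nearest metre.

Observed coordinate differences: Δφ = +0.00211°, Δλ = +0.00652°.
Converting to metres (1° lat = 111177 m, cos φ = 0.632032): observed ΔN = 234.6 m, observed ΔE = 458.1 m.
Subtracting the expected shift leaves a residual of 234.6 − (213.0) = 21.6 m north and 458.1 − (447.1) = 11.0 m east.
Residual distance = √(21.6² + 11.0²) = 24.2 m.

24 m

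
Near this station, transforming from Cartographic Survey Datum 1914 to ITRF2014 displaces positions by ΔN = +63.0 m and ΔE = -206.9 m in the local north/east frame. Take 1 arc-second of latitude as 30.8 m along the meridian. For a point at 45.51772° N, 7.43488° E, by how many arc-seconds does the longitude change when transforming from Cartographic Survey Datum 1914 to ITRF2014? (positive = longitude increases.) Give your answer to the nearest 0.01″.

At latitude 45.51772°, cos φ = 0.700689.
1″ of longitude at this latitude = 30.80 × cos φ = 21.5812 m, so Δλ = -206.9 / 21.5812 = -9.587″.

Δλ = -9.59″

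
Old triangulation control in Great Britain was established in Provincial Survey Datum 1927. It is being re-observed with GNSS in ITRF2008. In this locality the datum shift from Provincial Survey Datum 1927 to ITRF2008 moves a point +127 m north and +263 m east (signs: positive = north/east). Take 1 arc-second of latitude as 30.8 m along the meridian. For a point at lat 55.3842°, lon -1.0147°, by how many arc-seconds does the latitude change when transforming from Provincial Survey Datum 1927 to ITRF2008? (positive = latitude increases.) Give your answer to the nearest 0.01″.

Δφ = 4.12″

1″ of latitude = 30.80 m, so Δφ = 127.0 / 30.80 = 4.123″.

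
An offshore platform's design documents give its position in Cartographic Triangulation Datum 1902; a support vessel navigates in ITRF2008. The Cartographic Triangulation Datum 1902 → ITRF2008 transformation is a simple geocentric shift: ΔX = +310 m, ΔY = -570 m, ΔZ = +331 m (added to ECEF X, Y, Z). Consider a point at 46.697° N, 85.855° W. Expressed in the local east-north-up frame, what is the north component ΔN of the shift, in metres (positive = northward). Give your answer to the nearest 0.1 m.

ΔN = -203.0 m

At φ = 46.697°, λ = -85.855°: sin φ = 0.727737, cos φ = 0.685856, sin λ = -0.997384, cos λ = 0.072281.
ΔN = −sin φ cos λ·ΔX − sin φ sin λ·ΔY + cos φ·ΔZ = −(0.727737)(0.072281)(310) − (0.727737)(-0.997384)(-570) + (0.685856)(331) = -203.01 m.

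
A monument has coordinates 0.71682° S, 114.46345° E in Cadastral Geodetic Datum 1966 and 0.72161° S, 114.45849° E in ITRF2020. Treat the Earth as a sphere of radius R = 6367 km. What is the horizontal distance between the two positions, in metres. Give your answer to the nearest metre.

766 m

Δφ = -0.72161° − -0.71682° = -0.00479°; Δλ = 114.45849° − 114.46345° = -0.00496°.
1° along a meridian = πR/180 = 111125 m.
ΔN = Δφ × 111125 = -532.3 m; ΔE = Δλ × 111125 × cos(-0.71682°) = -0.00496 × 111125 × 0.999922 = -551.1 m.
Distance = √(ΔE² + ΔN²) = √((-551.1)² + (-532.3)²) = 766.2 m.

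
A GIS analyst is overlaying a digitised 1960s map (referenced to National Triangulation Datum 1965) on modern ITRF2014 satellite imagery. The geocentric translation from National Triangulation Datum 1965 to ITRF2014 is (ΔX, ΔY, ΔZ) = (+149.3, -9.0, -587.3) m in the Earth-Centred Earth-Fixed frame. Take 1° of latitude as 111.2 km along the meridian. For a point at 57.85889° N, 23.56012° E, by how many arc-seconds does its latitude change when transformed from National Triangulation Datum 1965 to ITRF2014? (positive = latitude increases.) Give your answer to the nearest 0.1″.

sin φ = 0.846740, cos φ = 0.532006, sin λ = 0.399711, cos λ = 0.916641.
North component: ΔN = −sin φ cos λ·ΔX − sin φ sin λ·ΔY + cos φ·ΔZ = −(0.846740)(0.916641)(149.3) − (0.846740)(0.399711)(-9.0) + (0.532006)(-587.3) = -425.28 m.
1° of latitude spans 111200 m, so Δφ = -425.28 / 111200 × 3600 = -13.768″.

Δφ = -13.8″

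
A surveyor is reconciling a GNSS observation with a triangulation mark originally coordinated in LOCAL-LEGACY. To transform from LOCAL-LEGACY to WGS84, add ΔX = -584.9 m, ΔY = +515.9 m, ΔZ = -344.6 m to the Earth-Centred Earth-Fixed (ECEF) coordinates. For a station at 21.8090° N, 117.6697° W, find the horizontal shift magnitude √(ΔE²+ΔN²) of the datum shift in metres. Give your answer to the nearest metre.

At φ = 21.8090°, λ = -117.6697°: sin φ = 0.371514, cos φ = 0.928427, sin λ = -0.885639, cos λ = -0.464374.
ΔE = −sin λ·ΔX + cos λ·ΔY = −(-0.885639)·(-584.9) + (-0.464374)·(515.9) = -757.58 m.
ΔN = −sin φ cos λ·ΔX − sin φ sin λ·ΔY + cos φ·ΔZ = −(0.371514)(-0.464374)(-584.9) − (0.371514)(-0.885639)(515.9) + (0.928427)(-344.6) = -251.10 m.
Horizontal magnitude = √(ΔE² + ΔN²) = √((-757.58)² + (-251.10)²) = 798.11 m.

798 m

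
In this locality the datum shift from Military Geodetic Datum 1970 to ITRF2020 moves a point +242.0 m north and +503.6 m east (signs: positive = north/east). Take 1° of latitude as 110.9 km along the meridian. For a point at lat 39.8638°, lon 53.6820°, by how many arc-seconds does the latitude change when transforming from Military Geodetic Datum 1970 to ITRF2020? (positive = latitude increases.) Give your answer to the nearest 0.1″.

1° of latitude = 110.9 km, so Δφ = 242.0 / 110900 = 0.0021821° = 7.856″.

Δφ = 7.9″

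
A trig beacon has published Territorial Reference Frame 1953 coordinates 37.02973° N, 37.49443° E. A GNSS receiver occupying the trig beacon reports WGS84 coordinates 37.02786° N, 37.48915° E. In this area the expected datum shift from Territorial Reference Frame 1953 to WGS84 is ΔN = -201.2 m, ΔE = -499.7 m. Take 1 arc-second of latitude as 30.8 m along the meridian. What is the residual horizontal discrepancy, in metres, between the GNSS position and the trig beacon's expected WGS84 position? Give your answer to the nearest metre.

33 m

Observed coordinate differences: Δφ = -0.00187°, Δλ = -0.00528°.
Converting to metres (1° lat = 110880 m, cos φ = 0.798323): observed ΔN = -207.3 m, observed ΔE = -467.4 m.
Subtracting the expected shift leaves a residual of -207.3 − (-201.2) = -6.1 m north and -467.4 − (-499.7) = 32.3 m east.
Residual distance = √((-6.1)² + 32.3²) = 32.9 m.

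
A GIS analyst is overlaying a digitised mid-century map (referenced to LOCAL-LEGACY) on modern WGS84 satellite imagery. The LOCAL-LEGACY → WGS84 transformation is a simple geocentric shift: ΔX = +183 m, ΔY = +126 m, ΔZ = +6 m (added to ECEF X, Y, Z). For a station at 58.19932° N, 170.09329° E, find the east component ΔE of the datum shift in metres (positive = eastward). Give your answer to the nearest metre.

ΔE = -156 m

At φ = 58.19932°, λ = 170.09329°: sin φ = 0.849886, cos φ = 0.526966, sin λ = 0.172044, cos λ = -0.985089.
ΔE = −sin λ·ΔX + cos λ·ΔY = −(0.172044)·(183) + (-0.985089)·(126) = -155.61 m.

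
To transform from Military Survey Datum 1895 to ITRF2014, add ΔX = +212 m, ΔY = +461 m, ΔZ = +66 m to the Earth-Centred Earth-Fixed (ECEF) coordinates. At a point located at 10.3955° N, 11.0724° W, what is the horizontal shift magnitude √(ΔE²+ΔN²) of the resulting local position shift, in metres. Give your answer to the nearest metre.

495 m

The local east axis at (φ, λ) is (−sin λ, cos λ, 0), so ΔE = −sin(-11.0724°)·212 + cos(-11.0724°)·461 = 493.13 m.
The local north axis is (−sin φ cos λ, −sin φ sin λ, cos φ), giving ΔN = -37.542 + 15.975 + 64.917 = 43.35 m.
Horizontal magnitude = √(ΔE² + ΔN²) = √(493.13² + 43.35²) = 495.03 m.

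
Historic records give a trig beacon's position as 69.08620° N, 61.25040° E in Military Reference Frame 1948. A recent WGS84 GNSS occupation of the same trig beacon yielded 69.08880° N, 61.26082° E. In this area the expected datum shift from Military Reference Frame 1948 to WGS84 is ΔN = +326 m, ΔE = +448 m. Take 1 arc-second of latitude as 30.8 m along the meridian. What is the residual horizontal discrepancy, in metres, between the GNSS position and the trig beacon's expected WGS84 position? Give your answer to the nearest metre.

52 m

Observed coordinate differences: Δφ = +0.00260°, Δλ = +0.01042°.
Converting to metres (1° lat = 110880 m, cos φ = 0.356963): observed ΔN = 288.3 m, observed ΔE = 412.4 m.
Subtracting the expected shift leaves a residual of 288.3 − (326) = -37.7 m north and 412.4 − (448) = -35.6 m east.
Residual distance = √((-37.7)² + (-35.6)²) = 51.8 m.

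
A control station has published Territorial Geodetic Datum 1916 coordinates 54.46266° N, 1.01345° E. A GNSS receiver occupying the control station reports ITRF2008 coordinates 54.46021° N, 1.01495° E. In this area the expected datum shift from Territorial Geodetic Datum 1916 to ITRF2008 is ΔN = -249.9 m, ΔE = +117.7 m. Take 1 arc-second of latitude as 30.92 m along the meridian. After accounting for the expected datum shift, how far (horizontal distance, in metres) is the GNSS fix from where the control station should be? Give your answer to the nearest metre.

Observed coordinate differences: Δφ = -0.00245°, Δλ = +0.00150°.
Converting to metres (1° lat = 111312 m, cos φ = 0.581233): observed ΔN = -272.7 m, observed ΔE = 97.0 m.
Subtracting the expected shift leaves a residual of -272.7 − (-249.9) = -22.8 m north and 97.0 − (117.7) = -20.7 m east.
Residual distance = √((-22.8)² + (-20.7)²) = 30.8 m.

31 m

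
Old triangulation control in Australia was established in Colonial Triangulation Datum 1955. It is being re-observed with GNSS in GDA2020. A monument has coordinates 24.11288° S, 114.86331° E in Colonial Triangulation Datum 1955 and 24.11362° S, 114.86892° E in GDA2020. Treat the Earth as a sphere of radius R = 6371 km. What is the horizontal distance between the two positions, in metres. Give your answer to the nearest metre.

Δφ = -24.11362° − -24.11288° = -0.00074°; Δλ = 114.86892° − 114.86331° = +0.00561°.
1° along a meridian = πR/180 = 111195 m.
ΔN = Δφ × 111195 = -82.3 m; ΔE = Δλ × 111195 × cos(-24.11288°) = +0.00561 × 111195 × 0.912742 = 569.4 m.
Distance = √(ΔE² + ΔN²) = √(569.4² + (-82.3)²) = 575.3 m.

575 m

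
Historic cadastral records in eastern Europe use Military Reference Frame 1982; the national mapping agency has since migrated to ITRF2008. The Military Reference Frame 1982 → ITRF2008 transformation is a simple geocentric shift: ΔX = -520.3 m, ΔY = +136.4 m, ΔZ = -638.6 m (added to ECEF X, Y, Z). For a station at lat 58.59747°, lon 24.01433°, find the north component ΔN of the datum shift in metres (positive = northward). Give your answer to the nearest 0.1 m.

The local north axis is (−sin φ cos λ, −sin φ sin λ, cos φ), giving ΔN = 405.652 − 47.379 − 332.741 = 25.53 m.

ΔN = 25.5 m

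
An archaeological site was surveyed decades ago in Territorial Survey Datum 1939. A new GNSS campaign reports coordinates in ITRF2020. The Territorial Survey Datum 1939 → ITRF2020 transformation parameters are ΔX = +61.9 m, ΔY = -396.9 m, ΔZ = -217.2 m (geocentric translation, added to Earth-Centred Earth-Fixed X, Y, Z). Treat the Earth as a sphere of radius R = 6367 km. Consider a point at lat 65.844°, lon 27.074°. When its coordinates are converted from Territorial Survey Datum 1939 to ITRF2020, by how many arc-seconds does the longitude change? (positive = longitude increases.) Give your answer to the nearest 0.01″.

sin φ = 0.912435, cos φ = 0.409222, sin λ = 0.455141, cos λ = 0.890419.
East component: ΔE = −sin λ·ΔX + cos λ·ΔY = −(0.455141)(61.9) + (0.890419)(-396.9) = -381.58 m.
1° of latitude spans πR/180 = 111125 m; at latitude φ, 1° of longitude spans that × cos φ = 45474.9 m, so Δλ = -381.58 / 45474.9 × 3600 = -30.208″.

Δλ = -30.21″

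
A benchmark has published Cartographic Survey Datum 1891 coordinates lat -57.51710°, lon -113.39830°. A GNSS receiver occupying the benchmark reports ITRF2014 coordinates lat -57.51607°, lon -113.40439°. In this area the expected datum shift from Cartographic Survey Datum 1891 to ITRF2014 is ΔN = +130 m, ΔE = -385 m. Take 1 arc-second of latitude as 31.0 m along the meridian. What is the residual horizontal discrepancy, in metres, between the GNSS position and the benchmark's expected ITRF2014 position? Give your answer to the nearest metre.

Observed coordinate differences: Δφ = +0.00103°, Δλ = -0.00609°.
Converting to metres (1° lat = 111600 m, cos φ = 0.537048): observed ΔN = 114.9 m, observed ΔE = -365.0 m.
Subtracting the expected shift leaves a residual of 114.9 − (130) = -15.1 m north and -365.0 − (-385) = 20.0 m east.
Residual distance = √((-15.1)² + 20.0²) = 25.0 m.

25 m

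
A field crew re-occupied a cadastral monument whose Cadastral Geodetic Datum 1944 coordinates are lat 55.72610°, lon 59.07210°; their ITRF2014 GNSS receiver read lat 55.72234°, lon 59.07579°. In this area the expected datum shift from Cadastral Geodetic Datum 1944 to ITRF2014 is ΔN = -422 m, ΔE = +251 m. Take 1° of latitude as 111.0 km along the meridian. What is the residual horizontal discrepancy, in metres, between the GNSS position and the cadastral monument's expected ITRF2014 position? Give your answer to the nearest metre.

21 m

Observed coordinate differences: Δφ = -0.00376°, Δλ = +0.00369°.
Converting to metres (1° lat = 111000 m, cos φ = 0.563150): observed ΔN = -417.4 m, observed ΔE = 230.7 m.
Subtracting the expected shift leaves a residual of -417.4 − (-422) = 4.6 m north and 230.7 − (251) = -20.3 m east.
Residual distance = √(4.6² + (-20.3)²) = 20.9 m.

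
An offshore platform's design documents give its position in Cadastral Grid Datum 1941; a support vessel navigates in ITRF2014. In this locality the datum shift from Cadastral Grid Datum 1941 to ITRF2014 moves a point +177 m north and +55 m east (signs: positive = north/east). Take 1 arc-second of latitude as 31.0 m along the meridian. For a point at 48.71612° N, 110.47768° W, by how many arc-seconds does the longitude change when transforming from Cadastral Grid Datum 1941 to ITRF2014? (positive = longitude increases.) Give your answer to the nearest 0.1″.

Δλ = 2.7″

At latitude 48.71612°, cos φ = 0.659790.
1″ of longitude at this latitude = 31.00 × cos φ = 20.4535 m, so Δλ = 55.0 / 20.4535 = 2.689″.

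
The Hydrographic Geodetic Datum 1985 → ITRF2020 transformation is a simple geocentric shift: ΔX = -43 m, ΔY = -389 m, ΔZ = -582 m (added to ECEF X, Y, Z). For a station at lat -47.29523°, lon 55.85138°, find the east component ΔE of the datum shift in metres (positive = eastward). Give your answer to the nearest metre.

At φ = -47.29523°, λ = 55.85138°: sin φ = -0.734858, cos φ = 0.678221, sin λ = 0.827584, cos λ = 0.561341.
ΔE = −sin λ·ΔX + cos λ·ΔY = −(0.827584)·(-43) + (0.561341)·(-389) = -182.78 m.

ΔE = -183 m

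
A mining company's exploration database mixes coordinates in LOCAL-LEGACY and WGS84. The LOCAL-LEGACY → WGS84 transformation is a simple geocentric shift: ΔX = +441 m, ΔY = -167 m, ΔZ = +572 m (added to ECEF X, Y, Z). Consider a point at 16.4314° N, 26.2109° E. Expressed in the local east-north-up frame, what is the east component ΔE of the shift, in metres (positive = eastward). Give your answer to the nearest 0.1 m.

The local east axis at (φ, λ) is (−sin λ, cos λ, 0), so ΔE = −sin(26.2109°)·441 + cos(26.2109°)·(-167) = -344.61 m.

ΔE = -344.6 m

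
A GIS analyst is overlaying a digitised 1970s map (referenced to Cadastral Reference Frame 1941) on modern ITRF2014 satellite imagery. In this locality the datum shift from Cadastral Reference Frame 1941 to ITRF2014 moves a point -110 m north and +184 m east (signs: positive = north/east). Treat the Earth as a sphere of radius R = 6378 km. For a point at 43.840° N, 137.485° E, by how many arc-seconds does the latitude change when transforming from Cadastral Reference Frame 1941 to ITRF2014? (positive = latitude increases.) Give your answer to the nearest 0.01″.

On a sphere of radius R, 1 rad of latitude = R, so Δφ = ΔN / R = -110.0 / 6378000 = -1.7247e-05 rad = -3.557″.

Δφ = -3.56″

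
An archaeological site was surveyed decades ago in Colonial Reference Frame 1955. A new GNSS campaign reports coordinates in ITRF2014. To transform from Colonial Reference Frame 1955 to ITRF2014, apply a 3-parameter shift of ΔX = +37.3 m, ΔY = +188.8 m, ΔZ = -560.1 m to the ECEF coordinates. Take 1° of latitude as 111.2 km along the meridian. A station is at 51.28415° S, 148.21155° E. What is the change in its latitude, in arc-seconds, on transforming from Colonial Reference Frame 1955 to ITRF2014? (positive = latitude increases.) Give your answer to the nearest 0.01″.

sin φ = -0.780257, cos φ = 0.625459, sin λ = 0.526784, cos λ = -0.849999.
North component: ΔN = −sin φ cos λ·ΔX − sin φ sin λ·ΔY + cos φ·ΔZ = −(-0.780257)(-0.849999)(37.3) − (-0.780257)(0.526784)(188.8) + (0.625459)(-560.1) = -297.46 m.
1° of latitude spans 111200 m, so Δφ = -297.46 / 111200 × 3600 = -9.630″.

Δφ = -9.63″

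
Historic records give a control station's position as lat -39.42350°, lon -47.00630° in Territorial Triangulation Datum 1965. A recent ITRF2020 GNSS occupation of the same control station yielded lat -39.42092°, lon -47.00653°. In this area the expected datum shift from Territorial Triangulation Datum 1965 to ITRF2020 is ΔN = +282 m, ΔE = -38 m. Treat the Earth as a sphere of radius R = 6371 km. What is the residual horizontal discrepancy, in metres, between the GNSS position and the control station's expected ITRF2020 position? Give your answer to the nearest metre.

Observed coordinate differences: Δφ = +0.00258°, Δλ = -0.00023°.
Converting to metres (1° lat = 111195 m, cos φ = 0.772473): observed ΔN = 286.9 m, observed ΔE = -19.8 m.
Subtracting the expected shift leaves a residual of 286.9 − (282) = 4.9 m north and -19.8 − (-38) = 18.2 m east.
Residual distance = √(4.9² + 18.2²) = 18.9 m.

19 m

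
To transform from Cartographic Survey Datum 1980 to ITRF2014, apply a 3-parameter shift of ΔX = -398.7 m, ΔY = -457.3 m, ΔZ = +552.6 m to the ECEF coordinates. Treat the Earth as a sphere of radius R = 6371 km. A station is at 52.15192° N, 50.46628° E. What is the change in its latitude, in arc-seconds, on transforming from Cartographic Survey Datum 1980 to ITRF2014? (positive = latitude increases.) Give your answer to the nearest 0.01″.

Δφ = 26.48″

sin φ = 0.789640, cos φ = 0.613570, sin λ = 0.771250, cos λ = 0.636532.
North component: ΔN = −sin φ cos λ·ΔX − sin φ sin λ·ΔY + cos φ·ΔZ = −(0.789640)(0.636532)(-398.7) − (0.789640)(0.771250)(-457.3) + (0.613570)(552.6) = 817.96 m.
1° of latitude spans πR/180 = 111195 m, so Δφ = 817.96 / 111195 × 3600 = 26.482″.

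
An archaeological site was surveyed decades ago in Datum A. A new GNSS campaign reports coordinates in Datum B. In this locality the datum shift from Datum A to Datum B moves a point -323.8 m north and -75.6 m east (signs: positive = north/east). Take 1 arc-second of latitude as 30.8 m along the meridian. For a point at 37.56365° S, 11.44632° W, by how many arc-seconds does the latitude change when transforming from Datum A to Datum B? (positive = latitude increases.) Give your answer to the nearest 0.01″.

Δφ = -10.51″

1″ of latitude = 30.80 m, so Δφ = -323.8 / 30.80 = -10.513″.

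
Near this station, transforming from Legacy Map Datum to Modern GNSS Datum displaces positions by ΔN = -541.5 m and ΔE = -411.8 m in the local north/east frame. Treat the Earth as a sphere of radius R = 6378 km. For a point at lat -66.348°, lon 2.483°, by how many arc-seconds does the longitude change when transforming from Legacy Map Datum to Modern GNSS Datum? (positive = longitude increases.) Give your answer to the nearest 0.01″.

Δλ = -33.20″

At latitude -66.348°, cos φ = 0.401181.
One radian of longitude at latitude φ spans R cos φ, so Δλ = ΔE / (R cos φ) = -411.8 / (6378000 × 0.401181) = -1.6094e-04 rad = -33.196″.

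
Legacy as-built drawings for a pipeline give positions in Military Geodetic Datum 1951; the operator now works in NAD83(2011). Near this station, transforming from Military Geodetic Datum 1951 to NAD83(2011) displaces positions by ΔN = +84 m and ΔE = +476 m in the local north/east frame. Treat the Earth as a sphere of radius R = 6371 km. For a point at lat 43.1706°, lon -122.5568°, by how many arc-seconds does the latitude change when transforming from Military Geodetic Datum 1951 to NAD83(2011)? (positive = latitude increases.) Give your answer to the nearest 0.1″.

On a sphere of radius R, 1 rad of latitude = R, so Δφ = ΔN / R = 84.0 / 6371000 = 1.3185e-05 rad = 2.720″.

Δφ = 2.7″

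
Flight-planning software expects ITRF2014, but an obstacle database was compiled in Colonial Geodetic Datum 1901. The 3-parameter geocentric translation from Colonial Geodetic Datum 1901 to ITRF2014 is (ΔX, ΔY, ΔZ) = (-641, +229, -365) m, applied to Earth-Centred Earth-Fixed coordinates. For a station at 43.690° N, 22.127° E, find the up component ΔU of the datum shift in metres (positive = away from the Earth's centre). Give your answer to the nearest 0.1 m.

At φ = 43.690°, λ = 22.127°: sin φ = 0.690756, cos φ = 0.723088, sin λ = 0.376661, cos λ = 0.926351.
ΔU = cos φ cos λ·ΔX + cos φ sin λ·ΔY + sin φ·ΔZ = (0.723088)(0.926351)(-641) + (0.723088)(0.376661)(229) + (0.690756)(-365) = -619.12 m.

ΔU = -619.1 m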